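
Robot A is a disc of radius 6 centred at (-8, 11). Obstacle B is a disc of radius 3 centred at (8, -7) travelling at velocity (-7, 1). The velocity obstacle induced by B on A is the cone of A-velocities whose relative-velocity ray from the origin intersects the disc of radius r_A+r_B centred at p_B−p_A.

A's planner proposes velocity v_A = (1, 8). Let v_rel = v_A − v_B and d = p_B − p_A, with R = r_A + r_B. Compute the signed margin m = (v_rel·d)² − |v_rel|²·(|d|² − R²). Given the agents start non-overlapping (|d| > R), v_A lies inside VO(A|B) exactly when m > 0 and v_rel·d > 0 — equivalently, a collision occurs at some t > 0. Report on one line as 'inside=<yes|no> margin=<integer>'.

d = (16, -18),  |d|² = 580;  R = 6+3 = 9,  c = 580−9² = 499
v_rel = (8, 7),  |v_rel|² = 113;  v_rel·d = (8)·(16) + (7)·(-18) = 2
113·t² − 4·t + 499 = 0  ⇒  m = 2² − 113·499 = -56383
m = -56383 < 0,  v_rel·d = 2 > 0  ⇒  outside

inside=no margin=-56383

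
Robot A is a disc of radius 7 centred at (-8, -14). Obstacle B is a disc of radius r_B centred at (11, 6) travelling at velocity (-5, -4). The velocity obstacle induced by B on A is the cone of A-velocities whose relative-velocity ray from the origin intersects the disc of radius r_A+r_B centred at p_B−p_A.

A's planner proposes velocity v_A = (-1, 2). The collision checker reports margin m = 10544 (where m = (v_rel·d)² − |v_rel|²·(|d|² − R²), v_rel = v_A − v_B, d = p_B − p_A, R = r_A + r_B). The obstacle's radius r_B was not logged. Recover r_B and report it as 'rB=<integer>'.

m = 10544
d = (19, 20);  v_rel = (4, 6),  |v_rel|² = 52
v_rel×d = (4)·(20) − (6)·(19) = -34
since m = R²·52 − (-34)²:  R² = (1156 + 10544) / 52 = 225
R = √225 = 15  ⇒  r_B = 15 − 7 = 8

rB=8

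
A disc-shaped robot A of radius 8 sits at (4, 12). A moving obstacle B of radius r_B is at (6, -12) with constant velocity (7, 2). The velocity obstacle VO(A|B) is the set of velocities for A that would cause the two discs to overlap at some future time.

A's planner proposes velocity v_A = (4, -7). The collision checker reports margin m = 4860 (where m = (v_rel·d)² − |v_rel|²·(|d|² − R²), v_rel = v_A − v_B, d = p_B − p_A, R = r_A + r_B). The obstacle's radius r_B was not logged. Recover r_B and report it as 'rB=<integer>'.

m = 4860
d = (2, -24);  v_rel = (-3, -9),  |v_rel|² = 90
v_rel×d = (-3)·(-24) − (-9)·(2) = 90
since m = R²·90 − 90²:  R² = (8100 + 4860) / 90 = 144
R = √144 = 12  ⇒  r_B = 12 − 8 = 4

rB=4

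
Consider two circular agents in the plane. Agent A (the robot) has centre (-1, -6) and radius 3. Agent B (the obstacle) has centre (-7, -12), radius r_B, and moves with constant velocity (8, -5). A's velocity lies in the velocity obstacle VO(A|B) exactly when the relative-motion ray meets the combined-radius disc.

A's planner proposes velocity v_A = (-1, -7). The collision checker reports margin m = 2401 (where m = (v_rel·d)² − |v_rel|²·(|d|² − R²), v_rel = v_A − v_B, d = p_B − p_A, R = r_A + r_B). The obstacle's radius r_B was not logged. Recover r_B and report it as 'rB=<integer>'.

m = 2401
d = (-6, -6);  v_rel = (-9, -2),  |v_rel|² = 85
v_rel×d = (-9)·(-6) − (-2)·(-6) = 42
since m = R²·85 − 42²:  R² = (1764 + 2401) / 85 = 49
R = √49 = 7  ⇒  r_B = 7 − 3 = 4

rB=4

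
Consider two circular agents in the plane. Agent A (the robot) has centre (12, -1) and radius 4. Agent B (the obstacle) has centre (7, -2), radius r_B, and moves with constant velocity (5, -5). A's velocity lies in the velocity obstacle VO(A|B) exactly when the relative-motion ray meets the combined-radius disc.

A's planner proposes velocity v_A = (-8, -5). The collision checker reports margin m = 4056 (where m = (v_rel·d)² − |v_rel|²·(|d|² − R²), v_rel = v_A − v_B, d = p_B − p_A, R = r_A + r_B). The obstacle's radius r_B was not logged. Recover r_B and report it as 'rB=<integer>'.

m = 4056
d = (-5, -1);  v_rel = (-13, 0),  |v_rel|² = 169
v_rel×d = (-13)·(-1) − (0)·(-5) = 13
since m = R²·169 − 13²:  R² = (169 + 4056) / 169 = 25
R = √25 = 5  ⇒  r_B = 5 − 4 = 1

rB=1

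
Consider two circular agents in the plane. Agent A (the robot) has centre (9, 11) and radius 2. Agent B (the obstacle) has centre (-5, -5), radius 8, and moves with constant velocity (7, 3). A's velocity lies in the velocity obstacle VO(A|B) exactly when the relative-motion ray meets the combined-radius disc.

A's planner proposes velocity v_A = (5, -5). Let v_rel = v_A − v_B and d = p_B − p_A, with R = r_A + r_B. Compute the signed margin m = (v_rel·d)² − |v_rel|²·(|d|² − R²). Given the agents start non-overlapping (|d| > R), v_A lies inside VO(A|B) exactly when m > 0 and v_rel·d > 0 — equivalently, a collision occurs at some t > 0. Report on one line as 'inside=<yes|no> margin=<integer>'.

d = (-14, -16),  |d|² = 452;  R = 2+8 = 10,  c = 452−10² = 352
v_rel = (-2, -8),  |v_rel|² = 68;  v_rel·d = (-2)·(-14) + (-8)·(-16) = 156
68·t² − 312·t + 352 = 0  ⇒  m = 156² − 68·352 = 400
m = 400 > 0,  v_rel·d = 156 > 0  ⇒  inside

inside=yes margin=400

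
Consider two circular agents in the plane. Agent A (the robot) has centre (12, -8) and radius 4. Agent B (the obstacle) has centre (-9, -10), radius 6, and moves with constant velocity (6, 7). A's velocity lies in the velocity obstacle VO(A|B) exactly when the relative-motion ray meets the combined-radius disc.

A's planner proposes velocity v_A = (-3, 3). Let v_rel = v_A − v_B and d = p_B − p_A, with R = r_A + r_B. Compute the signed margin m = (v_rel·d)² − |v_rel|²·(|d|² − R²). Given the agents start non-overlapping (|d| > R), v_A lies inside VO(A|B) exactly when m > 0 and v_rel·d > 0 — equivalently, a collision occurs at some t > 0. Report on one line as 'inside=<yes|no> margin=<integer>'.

d = (-21, -2),  |d|² = 445;  R = 4+6 = 10,  c = 445−10² = 345
v_rel = (-9, -4),  |v_rel|² = 97;  v_rel·d = (-9)·(-21) + (-4)·(-2) = 197
97·t² − 394·t + 345 = 0  ⇒  m = 197² − 97·345 = 5344
m = 5344 > 0,  v_rel·d = 197 > 0  ⇒  inside

inside=yes margin=5344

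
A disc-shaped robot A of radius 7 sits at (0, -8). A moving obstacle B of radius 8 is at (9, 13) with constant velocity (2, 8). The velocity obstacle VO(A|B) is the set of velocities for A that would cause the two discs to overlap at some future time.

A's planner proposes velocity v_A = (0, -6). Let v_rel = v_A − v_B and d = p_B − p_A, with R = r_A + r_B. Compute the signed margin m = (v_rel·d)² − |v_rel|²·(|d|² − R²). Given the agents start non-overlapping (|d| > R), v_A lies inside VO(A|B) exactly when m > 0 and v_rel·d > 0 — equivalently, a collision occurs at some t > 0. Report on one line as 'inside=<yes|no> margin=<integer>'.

d = (9, 21),  |d|² = 522;  R = 7+8 = 15,  c = 522−15² = 297
v_rel = (-2, -14),  |v_rel|² = 200;  v_rel·d = (-2)·(9) + (-14)·(21) = -312
200·t² + 624·t + 297 = 0  ⇒  m = (-312)² − 200·297 = 37944
m = 37944 > 0,  v_rel·d = -312 < 0  ⇒  outside

inside=no margin=37944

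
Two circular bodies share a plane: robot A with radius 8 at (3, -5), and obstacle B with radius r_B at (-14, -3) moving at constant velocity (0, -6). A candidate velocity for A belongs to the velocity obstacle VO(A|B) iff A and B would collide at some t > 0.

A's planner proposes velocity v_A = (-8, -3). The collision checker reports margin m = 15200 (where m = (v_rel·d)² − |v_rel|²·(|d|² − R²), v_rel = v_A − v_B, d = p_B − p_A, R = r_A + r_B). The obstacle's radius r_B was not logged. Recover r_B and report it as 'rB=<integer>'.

m = 15200
d = (-17, 2);  v_rel = (-8, 3),  |v_rel|² = 73
v_rel×d = (-8)·(2) − (3)·(-17) = 35
since m = R²·73 − 35²:  R² = (1225 + 15200) / 73 = 225
R = √225 = 15  ⇒  r_B = 15 − 8 = 7

rB=7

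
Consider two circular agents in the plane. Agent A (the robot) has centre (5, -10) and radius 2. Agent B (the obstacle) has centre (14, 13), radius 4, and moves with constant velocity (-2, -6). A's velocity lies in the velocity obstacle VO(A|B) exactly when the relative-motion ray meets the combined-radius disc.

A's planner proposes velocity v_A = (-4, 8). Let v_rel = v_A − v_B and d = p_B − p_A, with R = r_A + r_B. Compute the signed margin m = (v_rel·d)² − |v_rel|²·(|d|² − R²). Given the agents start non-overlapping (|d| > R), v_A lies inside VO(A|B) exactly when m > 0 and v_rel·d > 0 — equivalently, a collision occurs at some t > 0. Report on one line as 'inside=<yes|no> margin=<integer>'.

d = (9, 23),  |d|² = 610;  R = 2+4 = 6,  c = 610−6² = 574
v_rel = (-2, 14),  |v_rel|² = 200;  v_rel·d = (-2)·(9) + (14)·(23) = 304
200·t² − 608·t + 574 = 0  ⇒  m = 304² − 200·574 = -22384
m = -22384 < 0,  v_rel·d = 304 > 0  ⇒  outside

inside=no margin=-22384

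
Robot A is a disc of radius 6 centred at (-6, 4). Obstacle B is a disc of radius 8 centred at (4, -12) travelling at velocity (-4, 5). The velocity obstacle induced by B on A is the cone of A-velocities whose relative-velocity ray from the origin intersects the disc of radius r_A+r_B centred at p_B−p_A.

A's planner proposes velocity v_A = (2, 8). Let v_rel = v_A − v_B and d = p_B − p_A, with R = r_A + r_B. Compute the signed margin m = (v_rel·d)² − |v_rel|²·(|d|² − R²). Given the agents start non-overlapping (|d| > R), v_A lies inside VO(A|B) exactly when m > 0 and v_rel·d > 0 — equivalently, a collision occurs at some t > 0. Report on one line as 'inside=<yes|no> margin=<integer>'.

d = (10, -16),  |d|² = 356;  R = 6+8 = 14,  c = 356−14² = 160
v_rel = (6, 3),  |v_rel|² = 45;  v_rel·d = (6)·(10) + (3)·(-16) = 12
45·t² − 24·t + 160 = 0  ⇒  m = 12² − 45·160 = -7056
m = -7056 < 0,  v_rel·d = 12 > 0  ⇒  outside

inside=no margin=-7056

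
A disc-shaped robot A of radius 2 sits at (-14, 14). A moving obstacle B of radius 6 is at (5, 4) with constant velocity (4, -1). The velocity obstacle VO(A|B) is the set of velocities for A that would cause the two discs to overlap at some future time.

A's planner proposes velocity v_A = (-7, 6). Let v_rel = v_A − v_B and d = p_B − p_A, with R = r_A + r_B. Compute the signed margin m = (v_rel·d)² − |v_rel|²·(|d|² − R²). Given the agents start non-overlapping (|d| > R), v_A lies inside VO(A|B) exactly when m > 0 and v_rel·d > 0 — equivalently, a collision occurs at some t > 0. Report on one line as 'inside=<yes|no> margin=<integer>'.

d = (19, -10),  |d|² = 461;  R = 2+6 = 8,  c = 461−8² = 397
v_rel = (-11, 7),  |v_rel|² = 170;  v_rel·d = (-11)·(19) + (7)·(-10) = -279
170·t² + 558·t + 397 = 0  ⇒  m = (-279)² − 170·397 = 10351
m = 10351 > 0,  v_rel·d = -279 < 0  ⇒  outside

inside=no margin=10351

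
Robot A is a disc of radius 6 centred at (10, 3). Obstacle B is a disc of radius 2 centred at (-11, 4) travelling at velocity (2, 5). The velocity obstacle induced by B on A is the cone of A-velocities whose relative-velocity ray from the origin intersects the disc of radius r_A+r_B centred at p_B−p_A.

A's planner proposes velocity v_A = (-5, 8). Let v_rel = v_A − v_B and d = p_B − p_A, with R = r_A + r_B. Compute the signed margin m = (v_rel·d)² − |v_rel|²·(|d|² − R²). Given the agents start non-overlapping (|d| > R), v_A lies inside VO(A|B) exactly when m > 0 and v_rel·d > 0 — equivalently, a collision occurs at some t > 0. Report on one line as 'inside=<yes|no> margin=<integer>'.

d = (-21, 1),  |d|² = 442;  R = 6+2 = 8,  c = 442−8² = 378
v_rel = (-7, 3),  |v_rel|² = 58;  v_rel·d = (-7)·(-21) + (3)·(1) = 150
58·t² − 300·t + 378 = 0  ⇒  m = 150² − 58·378 = 576
m = 576 > 0,  v_rel·d = 150 > 0  ⇒  inside

inside=yes margin=576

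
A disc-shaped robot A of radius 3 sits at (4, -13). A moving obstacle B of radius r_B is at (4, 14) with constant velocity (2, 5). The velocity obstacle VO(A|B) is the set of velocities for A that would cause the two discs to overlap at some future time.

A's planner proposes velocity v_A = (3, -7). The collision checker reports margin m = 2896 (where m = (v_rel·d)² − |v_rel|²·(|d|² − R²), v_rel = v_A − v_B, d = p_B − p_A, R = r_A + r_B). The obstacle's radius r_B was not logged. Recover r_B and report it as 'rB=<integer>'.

m = 2896
d = (0, 27);  v_rel = (1, -12),  |v_rel|² = 145
v_rel×d = (1)·(27) − (-12)·(0) = 27
since m = R²·145 − 27²:  R² = (729 + 2896) / 145 = 25
R = √25 = 5  ⇒  r_B = 5 − 3 = 2

rB=2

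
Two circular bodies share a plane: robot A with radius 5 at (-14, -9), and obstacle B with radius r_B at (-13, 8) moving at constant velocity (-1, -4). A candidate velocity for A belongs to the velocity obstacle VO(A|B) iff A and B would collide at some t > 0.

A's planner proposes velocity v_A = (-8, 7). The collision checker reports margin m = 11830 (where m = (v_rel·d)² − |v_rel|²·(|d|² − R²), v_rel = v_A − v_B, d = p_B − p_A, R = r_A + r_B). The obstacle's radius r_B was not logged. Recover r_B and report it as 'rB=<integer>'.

m = 11830
d = (1, 17);  v_rel = (-7, 11),  |v_rel|² = 170
v_rel×d = (-7)·(17) − (11)·(1) = -130
since m = R²·170 − (-130)²:  R² = (16900 + 11830) / 170 = 169
R = √169 = 13  ⇒  r_B = 13 − 5 = 8

rB=8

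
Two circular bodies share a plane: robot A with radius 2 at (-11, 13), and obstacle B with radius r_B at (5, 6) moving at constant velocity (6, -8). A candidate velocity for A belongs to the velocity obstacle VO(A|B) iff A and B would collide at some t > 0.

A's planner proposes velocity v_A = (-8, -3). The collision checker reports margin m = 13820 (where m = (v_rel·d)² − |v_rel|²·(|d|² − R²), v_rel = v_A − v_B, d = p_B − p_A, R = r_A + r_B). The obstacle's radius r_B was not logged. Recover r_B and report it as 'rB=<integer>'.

m = 13820
d = (16, -7);  v_rel = (-14, 5),  |v_rel|² = 221
v_rel×d = (-14)·(-7) − (5)·(16) = 18
since m = R²·221 − 18²:  R² = (324 + 13820) / 221 = 64
R = √64 = 8  ⇒  r_B = 8 − 2 = 6

rB=6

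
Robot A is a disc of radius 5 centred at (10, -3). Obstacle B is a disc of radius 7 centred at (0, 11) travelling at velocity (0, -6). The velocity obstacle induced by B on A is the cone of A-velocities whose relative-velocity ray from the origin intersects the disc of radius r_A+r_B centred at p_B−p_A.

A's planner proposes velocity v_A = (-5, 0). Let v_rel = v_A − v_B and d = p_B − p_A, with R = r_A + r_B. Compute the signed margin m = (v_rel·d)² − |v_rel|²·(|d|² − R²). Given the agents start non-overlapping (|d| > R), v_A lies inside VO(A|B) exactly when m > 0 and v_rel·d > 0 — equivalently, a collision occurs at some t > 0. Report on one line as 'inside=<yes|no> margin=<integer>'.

d = (-10, 14),  |d|² = 296;  R = 5+7 = 12,  c = 296−12² = 152
v_rel = (-5, 6),  |v_rel|² = 61;  v_rel·d = (-5)·(-10) + (6)·(14) = 134
61·t² − 268·t + 152 = 0  ⇒  m = 134² − 61·152 = 8684
m = 8684 > 0,  v_rel·d = 134 > 0  ⇒  inside

inside=yes margin=8684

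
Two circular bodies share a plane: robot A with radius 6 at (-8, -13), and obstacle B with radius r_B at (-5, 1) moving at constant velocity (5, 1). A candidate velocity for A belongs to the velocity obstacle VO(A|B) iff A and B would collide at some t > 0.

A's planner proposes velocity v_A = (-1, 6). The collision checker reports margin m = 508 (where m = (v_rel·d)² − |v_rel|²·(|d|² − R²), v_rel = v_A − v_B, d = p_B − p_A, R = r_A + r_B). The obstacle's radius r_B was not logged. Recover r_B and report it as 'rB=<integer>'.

m = 508
d = (3, 14);  v_rel = (-6, 5),  |v_rel|² = 61
v_rel×d = (-6)·(14) − (5)·(3) = -99
since m = R²·61 − (-99)²:  R² = (9801 + 508) / 61 = 169
R = √169 = 13  ⇒  r_B = 13 − 6 = 7

rB=7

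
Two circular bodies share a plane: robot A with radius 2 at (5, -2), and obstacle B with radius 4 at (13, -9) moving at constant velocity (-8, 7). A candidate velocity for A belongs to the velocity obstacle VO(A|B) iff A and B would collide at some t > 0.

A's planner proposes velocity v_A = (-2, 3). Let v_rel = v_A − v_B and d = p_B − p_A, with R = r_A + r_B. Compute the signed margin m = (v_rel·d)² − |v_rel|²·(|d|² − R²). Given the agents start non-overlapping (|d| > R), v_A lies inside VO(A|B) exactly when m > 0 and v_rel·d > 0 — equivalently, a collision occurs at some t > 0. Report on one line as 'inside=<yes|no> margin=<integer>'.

d = (8, -7),  |d|² = 113;  R = 2+4 = 6,  c = 113−6² = 77
v_rel = (6, -4),  |v_rel|² = 52;  v_rel·d = (6)·(8) + (-4)·(-7) = 76
52·t² − 152·t + 77 = 0  ⇒  m = 76² − 52·77 = 1772
m = 1772 > 0,  v_rel·d = 76 > 0  ⇒  inside

inside=yes margin=1772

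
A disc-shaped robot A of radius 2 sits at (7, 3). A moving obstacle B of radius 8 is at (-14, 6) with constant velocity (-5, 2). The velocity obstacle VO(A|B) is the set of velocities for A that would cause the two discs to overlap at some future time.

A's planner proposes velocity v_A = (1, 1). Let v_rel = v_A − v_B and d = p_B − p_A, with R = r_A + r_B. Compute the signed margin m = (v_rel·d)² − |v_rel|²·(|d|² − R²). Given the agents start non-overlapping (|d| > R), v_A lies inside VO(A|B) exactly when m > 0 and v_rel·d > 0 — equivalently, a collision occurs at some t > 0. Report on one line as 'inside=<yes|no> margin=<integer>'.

d = (-21, 3),  |d|² = 450;  R = 2+8 = 10,  c = 450−10² = 350
v_rel = (6, -1),  |v_rel|² = 37;  v_rel·d = (6)·(-21) + (-1)·(3) = -129
37·t² + 258·t + 350 = 0  ⇒  m = (-129)² − 37·350 = 3691
m = 3691 > 0,  v_rel·d = -129 < 0  ⇒  outside

inside=no margin=3691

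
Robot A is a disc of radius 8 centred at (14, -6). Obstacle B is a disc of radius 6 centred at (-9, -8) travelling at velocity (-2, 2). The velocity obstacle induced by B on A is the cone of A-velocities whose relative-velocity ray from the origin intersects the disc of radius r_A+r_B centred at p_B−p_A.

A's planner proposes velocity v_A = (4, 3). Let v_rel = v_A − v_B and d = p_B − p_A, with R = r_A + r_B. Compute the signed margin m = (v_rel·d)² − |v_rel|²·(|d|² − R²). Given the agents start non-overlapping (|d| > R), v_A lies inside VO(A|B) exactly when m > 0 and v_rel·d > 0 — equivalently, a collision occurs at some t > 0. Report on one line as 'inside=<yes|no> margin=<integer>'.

d = (-23, -2),  |d|² = 533;  R = 8+6 = 14,  c = 533−14² = 337
v_rel = (6, 1),  |v_rel|² = 37;  v_rel·d = (6)·(-23) + (1)·(-2) = -140
37·t² + 280·t + 337 = 0  ⇒  m = (-140)² − 37·337 = 7131
m = 7131 > 0,  v_rel·d = -140 < 0  ⇒  outside

inside=no margin=7131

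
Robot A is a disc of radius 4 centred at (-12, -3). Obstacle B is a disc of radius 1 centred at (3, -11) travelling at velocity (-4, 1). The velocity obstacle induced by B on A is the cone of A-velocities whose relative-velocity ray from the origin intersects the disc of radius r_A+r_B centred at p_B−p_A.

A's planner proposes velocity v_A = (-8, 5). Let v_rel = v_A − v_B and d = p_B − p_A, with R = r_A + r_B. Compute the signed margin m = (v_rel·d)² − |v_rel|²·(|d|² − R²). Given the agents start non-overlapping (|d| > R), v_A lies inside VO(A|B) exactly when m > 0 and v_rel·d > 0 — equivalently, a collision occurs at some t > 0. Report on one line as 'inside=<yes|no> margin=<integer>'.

d = (15, -8),  |d|² = 289;  R = 4+1 = 5,  c = 289−5² = 264
v_rel = (-4, 4),  |v_rel|² = 32;  v_rel·d = (-4)·(15) + (4)·(-8) = -92
32·t² + 184·t + 264 = 0  ⇒  m = (-92)² − 32·264 = 16
m = 16 > 0,  v_rel·d = -92 < 0  ⇒  outside

inside=no margin=16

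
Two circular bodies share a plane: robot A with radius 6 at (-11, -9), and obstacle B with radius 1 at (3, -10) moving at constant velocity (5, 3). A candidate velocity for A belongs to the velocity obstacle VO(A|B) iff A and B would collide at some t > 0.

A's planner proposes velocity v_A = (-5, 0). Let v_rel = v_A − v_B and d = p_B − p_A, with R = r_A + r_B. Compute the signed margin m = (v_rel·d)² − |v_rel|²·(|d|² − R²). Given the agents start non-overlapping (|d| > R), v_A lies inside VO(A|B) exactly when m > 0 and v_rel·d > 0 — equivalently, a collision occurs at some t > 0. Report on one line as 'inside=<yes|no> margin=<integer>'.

d = (14, -1),  |d|² = 197;  R = 6+1 = 7,  c = 197−7² = 148
v_rel = (-10, -3),  |v_rel|² = 109;  v_rel·d = (-10)·(14) + (-3)·(-1) = -137
109·t² + 274·t + 148 = 0  ⇒  m = (-137)² − 109·148 = 2637
m = 2637 > 0,  v_rel·d = -137 < 0  ⇒  outside

inside=no margin=2637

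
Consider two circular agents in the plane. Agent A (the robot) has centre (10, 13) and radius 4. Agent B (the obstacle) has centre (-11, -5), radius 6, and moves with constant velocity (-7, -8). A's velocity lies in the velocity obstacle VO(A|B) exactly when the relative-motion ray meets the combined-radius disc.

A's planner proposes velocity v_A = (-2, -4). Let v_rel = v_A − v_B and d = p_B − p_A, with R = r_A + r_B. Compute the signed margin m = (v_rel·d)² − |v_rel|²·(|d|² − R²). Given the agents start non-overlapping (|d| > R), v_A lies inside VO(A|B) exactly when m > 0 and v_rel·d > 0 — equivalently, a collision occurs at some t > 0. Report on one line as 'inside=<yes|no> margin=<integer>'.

d = (-21, -18),  |d|² = 765;  R = 4+6 = 10,  c = 765−10² = 665
v_rel = (5, 4),  |v_rel|² = 41;  v_rel·d = (5)·(-21) + (4)·(-18) = -177
41·t² + 354·t + 665 = 0  ⇒  m = (-177)² − 41·665 = 4064
m = 4064 > 0,  v_rel·d = -177 < 0  ⇒  outside

inside=no margin=4064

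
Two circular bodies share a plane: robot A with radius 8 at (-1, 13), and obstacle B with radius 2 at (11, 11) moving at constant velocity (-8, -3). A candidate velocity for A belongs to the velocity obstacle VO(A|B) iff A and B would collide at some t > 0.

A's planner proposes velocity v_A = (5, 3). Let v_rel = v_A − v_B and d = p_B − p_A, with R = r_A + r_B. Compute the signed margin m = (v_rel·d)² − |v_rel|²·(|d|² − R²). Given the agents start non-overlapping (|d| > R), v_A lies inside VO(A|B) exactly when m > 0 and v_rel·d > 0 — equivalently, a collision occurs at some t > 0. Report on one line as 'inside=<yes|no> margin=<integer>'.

d = (12, -2),  |d|² = 148;  R = 8+2 = 10,  c = 148−10² = 48
v_rel = (13, 6),  |v_rel|² = 205;  v_rel·d = (13)·(12) + (6)·(-2) = 144
205·t² − 288·t + 48 = 0  ⇒  m = 144² − 205·48 = 10896
m = 10896 > 0,  v_rel·d = 144 > 0  ⇒  inside

inside=yes margin=10896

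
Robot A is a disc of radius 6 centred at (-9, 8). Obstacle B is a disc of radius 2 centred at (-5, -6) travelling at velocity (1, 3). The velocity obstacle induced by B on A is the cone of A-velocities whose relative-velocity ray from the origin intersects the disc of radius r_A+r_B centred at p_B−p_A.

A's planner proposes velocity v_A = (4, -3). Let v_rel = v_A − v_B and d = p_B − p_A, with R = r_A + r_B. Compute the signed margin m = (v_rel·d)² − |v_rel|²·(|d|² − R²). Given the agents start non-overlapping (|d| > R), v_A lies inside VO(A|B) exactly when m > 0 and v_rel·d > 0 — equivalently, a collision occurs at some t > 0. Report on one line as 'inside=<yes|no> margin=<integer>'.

d = (4, -14),  |d|² = 212;  R = 6+2 = 8,  c = 212−8² = 148
v_rel = (3, -6),  |v_rel|² = 45;  v_rel·d = (3)·(4) + (-6)·(-14) = 96
45·t² − 192·t + 148 = 0  ⇒  m = 96² − 45·148 = 2556
m = 2556 > 0,  v_rel·d = 96 > 0  ⇒  inside

inside=yes margin=2556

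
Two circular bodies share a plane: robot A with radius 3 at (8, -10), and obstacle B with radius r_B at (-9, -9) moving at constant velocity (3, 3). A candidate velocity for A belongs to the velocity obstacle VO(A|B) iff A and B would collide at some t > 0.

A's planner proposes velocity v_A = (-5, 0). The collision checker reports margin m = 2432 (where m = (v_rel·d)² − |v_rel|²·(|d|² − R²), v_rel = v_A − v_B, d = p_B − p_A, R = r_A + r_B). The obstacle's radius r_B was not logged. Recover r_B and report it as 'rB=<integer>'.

m = 2432
d = (-17, 1);  v_rel = (-8, -3),  |v_rel|² = 73
v_rel×d = (-8)·(1) − (-3)·(-17) = -59
since m = R²·73 − (-59)²:  R² = (3481 + 2432) / 73 = 81
R = √81 = 9  ⇒  r_B = 9 − 3 = 6

rB=6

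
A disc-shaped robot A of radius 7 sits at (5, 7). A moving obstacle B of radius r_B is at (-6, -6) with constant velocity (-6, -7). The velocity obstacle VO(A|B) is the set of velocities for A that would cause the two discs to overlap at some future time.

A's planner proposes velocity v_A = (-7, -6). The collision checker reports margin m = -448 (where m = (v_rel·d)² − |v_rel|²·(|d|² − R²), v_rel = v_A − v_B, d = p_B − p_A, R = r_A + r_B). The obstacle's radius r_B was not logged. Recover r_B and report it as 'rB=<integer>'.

m = -448
d = (-11, -13);  v_rel = (-1, 1),  |v_rel|² = 2
v_rel×d = (-1)·(-13) − (1)·(-11) = 24
since m = R²·2 − 24²:  R² = (576 + -448) / 2 = 64
R = √64 = 8  ⇒  r_B = 8 − 7 = 1

rB=1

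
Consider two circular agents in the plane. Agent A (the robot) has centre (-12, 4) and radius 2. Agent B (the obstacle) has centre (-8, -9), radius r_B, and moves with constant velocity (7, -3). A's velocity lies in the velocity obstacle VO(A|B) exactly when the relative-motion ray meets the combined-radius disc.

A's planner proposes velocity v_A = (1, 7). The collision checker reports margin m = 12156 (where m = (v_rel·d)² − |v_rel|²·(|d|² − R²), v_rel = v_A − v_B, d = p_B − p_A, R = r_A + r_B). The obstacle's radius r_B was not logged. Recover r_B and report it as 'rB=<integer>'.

m = 12156
d = (4, -13);  v_rel = (-6, 10),  |v_rel|² = 136
v_rel×d = (-6)·(-13) − (10)·(4) = 38
since m = R²·136 − 38²:  R² = (1444 + 12156) / 136 = 100
R = √100 = 10  ⇒  r_B = 10 − 2 = 8

rB=8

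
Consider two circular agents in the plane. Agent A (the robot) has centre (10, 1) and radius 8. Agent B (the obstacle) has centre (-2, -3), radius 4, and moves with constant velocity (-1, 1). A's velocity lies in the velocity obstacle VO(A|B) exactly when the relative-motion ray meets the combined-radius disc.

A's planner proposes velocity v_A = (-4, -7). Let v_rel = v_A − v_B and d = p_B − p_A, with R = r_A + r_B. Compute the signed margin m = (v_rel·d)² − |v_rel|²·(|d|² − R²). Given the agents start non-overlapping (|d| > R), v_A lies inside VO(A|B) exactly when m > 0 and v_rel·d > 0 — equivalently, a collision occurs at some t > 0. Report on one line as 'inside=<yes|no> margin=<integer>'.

d = (-12, -4),  |d|² = 160;  R = 8+4 = 12,  c = 160−12² = 16
v_rel = (-3, -8),  |v_rel|² = 73;  v_rel·d = (-3)·(-12) + (-8)·(-4) = 68
73·t² − 136·t + 16 = 0  ⇒  m = 68² − 73·16 = 3456
m = 3456 > 0,  v_rel·d = 68 > 0  ⇒  inside

inside=yes margin=3456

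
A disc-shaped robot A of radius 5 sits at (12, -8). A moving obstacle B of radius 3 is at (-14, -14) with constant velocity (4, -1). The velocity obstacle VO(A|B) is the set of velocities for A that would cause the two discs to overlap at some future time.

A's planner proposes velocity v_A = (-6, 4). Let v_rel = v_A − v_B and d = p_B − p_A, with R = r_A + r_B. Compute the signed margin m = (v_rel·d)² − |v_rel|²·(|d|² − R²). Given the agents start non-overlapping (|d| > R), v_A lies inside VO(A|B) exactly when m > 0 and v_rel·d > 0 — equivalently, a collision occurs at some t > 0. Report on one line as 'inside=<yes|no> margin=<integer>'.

d = (-26, -6),  |d|² = 712;  R = 5+3 = 8,  c = 712−8² = 648
v_rel = (-10, 5),  |v_rel|² = 125;  v_rel·d = (-10)·(-26) + (5)·(-6) = 230
125·t² − 460·t + 648 = 0  ⇒  m = 230² − 125·648 = -28100
m = -28100 < 0,  v_rel·d = 230 > 0  ⇒  outside

inside=no margin=-28100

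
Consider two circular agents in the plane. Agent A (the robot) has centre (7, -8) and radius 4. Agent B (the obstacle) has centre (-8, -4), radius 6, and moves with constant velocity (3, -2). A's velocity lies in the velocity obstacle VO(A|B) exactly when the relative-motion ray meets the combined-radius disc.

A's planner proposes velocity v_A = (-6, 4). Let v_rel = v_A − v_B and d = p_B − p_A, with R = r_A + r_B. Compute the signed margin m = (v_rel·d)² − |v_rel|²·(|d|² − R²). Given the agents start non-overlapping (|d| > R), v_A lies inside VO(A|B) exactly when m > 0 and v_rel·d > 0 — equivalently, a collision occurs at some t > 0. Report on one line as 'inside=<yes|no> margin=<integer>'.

d = (-15, 4),  |d|² = 241;  R = 4+6 = 10,  c = 241−10² = 141
v_rel = (-9, 6),  |v_rel|² = 117;  v_rel·d = (-9)·(-15) + (6)·(4) = 159
117·t² − 318·t + 141 = 0  ⇒  m = 159² − 117·141 = 8784
m = 8784 > 0,  v_rel·d = 159 > 0  ⇒  inside

inside=yes margin=8784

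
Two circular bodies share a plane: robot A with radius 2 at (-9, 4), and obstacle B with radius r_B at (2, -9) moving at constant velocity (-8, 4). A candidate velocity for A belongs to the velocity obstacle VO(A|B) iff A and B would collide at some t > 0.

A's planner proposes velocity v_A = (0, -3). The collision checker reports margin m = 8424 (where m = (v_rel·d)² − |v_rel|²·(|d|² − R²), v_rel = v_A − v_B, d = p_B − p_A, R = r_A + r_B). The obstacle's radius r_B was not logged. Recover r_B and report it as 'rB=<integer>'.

m = 8424
d = (11, -13);  v_rel = (8, -7),  |v_rel|² = 113
v_rel×d = (8)·(-13) − (-7)·(11) = -27
since m = R²·113 − (-27)²:  R² = (729 + 8424) / 113 = 81
R = √81 = 9  ⇒  r_B = 9 − 2 = 7

rB=7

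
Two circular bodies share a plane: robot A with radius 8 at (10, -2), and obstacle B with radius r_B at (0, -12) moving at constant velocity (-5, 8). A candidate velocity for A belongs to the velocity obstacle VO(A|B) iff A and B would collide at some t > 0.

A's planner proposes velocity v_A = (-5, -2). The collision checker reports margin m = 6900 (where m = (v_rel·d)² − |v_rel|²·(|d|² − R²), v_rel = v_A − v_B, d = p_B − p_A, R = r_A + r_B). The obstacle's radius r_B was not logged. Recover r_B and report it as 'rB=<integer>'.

m = 6900
d = (-10, -10);  v_rel = (0, -10),  |v_rel|² = 100
v_rel×d = (0)·(-10) − (-10)·(-10) = -100
since m = R²·100 − (-100)²:  R² = (10000 + 6900) / 100 = 169
R = √169 = 13  ⇒  r_B = 13 − 8 = 5

rB=5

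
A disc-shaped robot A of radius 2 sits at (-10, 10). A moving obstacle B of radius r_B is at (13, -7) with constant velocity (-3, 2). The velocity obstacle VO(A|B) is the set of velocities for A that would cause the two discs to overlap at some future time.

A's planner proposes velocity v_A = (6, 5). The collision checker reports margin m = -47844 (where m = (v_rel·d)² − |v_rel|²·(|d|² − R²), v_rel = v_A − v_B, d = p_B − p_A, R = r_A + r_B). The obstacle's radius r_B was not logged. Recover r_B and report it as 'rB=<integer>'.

m = -47844
d = (23, -17);  v_rel = (9, 3),  |v_rel|² = 90
v_rel×d = (9)·(-17) − (3)·(23) = -222
since m = R²·90 − (-222)²:  R² = (49284 + -47844) / 90 = 16
R = √16 = 4  ⇒  r_B = 4 − 2 = 2

rB=2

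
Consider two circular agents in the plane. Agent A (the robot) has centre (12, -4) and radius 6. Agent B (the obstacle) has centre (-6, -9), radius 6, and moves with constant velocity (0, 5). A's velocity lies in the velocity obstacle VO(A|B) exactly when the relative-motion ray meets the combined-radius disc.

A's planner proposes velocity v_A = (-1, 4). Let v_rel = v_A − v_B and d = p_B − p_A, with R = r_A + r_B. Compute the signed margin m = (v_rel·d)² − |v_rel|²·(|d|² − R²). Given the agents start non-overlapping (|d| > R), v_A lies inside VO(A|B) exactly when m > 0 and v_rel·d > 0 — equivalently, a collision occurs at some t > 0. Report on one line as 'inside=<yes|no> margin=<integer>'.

d = (-18, -5),  |d|² = 349;  R = 6+6 = 12,  c = 349−12² = 205
v_rel = (-1, -1),  |v_rel|² = 2;  v_rel·d = (-1)·(-18) + (-1)·(-5) = 23
2·t² − 46·t + 205 = 0  ⇒  m = 23² − 2·205 = 119
m = 119 > 0,  v_rel·d = 23 > 0  ⇒  inside

inside=yes margin=119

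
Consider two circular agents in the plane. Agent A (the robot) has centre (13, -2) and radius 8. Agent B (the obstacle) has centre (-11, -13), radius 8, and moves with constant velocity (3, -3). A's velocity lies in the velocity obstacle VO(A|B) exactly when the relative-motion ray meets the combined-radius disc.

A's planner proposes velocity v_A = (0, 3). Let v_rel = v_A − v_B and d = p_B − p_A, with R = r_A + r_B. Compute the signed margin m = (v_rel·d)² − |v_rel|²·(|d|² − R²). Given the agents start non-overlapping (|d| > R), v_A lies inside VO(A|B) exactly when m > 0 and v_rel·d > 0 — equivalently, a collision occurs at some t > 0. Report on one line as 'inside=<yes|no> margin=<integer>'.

d = (-24, -11),  |d|² = 697;  R = 8+8 = 16,  c = 697−16² = 441
v_rel = (-3, 6),  |v_rel|² = 45;  v_rel·d = (-3)·(-24) + (6)·(-11) = 6
45·t² − 12·t + 441 = 0  ⇒  m = 6² − 45·441 = -19809
m = -19809 < 0,  v_rel·d = 6 > 0  ⇒  outside

inside=no margin=-19809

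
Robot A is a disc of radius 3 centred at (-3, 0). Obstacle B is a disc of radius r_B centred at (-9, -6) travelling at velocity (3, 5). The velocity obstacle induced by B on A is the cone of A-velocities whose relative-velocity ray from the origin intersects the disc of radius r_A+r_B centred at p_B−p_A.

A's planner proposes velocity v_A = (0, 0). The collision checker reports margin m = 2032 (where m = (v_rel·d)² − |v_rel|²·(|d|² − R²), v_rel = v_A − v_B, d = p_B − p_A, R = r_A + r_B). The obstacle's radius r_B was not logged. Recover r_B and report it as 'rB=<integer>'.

m = 2032
d = (-6, -6);  v_rel = (-3, -5),  |v_rel|² = 34
v_rel×d = (-3)·(-6) − (-5)·(-6) = -12
since m = R²·34 − (-12)²:  R² = (144 + 2032) / 34 = 64
R = √64 = 8  ⇒  r_B = 8 − 3 = 5

rB=5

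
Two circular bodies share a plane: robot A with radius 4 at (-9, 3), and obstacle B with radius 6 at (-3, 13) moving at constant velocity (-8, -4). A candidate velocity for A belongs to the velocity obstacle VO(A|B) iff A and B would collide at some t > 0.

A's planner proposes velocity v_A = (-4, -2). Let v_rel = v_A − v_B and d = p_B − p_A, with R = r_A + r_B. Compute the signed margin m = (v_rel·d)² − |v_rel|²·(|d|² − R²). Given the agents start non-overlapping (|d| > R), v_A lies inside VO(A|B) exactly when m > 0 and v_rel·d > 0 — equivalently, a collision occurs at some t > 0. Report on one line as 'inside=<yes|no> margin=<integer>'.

d = (6, 10),  |d|² = 136;  R = 4+6 = 10,  c = 136−10² = 36
v_rel = (4, 2),  |v_rel|² = 20;  v_rel·d = (4)·(6) + (2)·(10) = 44
20·t² − 88·t + 36 = 0  ⇒  m = 44² − 20·36 = 1216
m = 1216 > 0,  v_rel·d = 44 > 0  ⇒  inside

inside=yes margin=1216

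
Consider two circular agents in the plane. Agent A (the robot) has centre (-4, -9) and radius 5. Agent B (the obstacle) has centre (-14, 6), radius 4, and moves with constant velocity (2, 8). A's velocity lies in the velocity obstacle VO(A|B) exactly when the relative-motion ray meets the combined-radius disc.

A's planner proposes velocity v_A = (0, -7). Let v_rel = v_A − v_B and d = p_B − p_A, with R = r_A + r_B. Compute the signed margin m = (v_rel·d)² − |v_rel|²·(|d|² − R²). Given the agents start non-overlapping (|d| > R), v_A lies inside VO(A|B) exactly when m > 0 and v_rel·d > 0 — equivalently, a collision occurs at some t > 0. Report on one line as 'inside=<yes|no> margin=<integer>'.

d = (-10, 15),  |d|² = 325;  R = 5+4 = 9,  c = 325−9² = 244
v_rel = (-2, -15),  |v_rel|² = 229;  v_rel·d = (-2)·(-10) + (-15)·(15) = -205
229·t² + 410·t + 244 = 0  ⇒  m = (-205)² − 229·244 = -13851
m = -13851 < 0,  v_rel·d = -205 < 0  ⇒  outside

inside=no margin=-13851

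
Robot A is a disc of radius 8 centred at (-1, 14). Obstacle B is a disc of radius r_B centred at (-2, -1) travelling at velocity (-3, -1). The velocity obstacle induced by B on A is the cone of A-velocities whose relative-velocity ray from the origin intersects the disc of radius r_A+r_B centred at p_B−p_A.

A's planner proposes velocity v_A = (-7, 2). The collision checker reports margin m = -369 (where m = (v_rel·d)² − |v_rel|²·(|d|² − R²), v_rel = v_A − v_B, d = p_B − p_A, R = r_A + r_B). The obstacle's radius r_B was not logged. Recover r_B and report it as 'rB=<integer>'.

m = -369
d = (-1, -15);  v_rel = (-4, 3),  |v_rel|² = 25
v_rel×d = (-4)·(-15) − (3)·(-1) = 63
since m = R²·25 − 63²:  R² = (3969 + -369) / 25 = 144
R = √144 = 12  ⇒  r_B = 12 − 8 = 4

rB=4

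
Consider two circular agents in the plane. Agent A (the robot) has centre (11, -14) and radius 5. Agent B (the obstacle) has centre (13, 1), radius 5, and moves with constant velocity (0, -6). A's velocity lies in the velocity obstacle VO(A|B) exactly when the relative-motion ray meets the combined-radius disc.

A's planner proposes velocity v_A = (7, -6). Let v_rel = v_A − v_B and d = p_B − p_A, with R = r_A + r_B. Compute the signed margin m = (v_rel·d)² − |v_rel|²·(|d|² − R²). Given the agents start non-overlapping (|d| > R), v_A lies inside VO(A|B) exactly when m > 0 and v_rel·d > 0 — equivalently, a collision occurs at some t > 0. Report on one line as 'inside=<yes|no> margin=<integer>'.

d = (2, 15),  |d|² = 229;  R = 5+5 = 10,  c = 229−10² = 129
v_rel = (7, 0),  |v_rel|² = 49;  v_rel·d = (7)·(2) + (0)·(15) = 14
49·t² − 28·t + 129 = 0  ⇒  m = 14² − 49·129 = -6125
m = -6125 < 0,  v_rel·d = 14 > 0  ⇒  outside

inside=no margin=-6125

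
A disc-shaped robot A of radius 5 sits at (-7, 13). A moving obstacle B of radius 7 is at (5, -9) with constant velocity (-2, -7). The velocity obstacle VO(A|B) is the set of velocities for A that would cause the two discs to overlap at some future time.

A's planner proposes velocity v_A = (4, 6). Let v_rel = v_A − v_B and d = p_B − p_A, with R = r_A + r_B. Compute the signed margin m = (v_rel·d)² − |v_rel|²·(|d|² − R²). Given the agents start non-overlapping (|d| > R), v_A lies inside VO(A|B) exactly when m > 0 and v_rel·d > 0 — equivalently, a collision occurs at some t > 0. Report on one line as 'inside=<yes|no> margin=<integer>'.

d = (12, -22),  |d|² = 628;  R = 5+7 = 12,  c = 628−12² = 484
v_rel = (6, 13),  |v_rel|² = 205;  v_rel·d = (6)·(12) + (13)·(-22) = -214
205·t² + 428·t + 484 = 0  ⇒  m = (-214)² − 205·484 = -53424
m = -53424 < 0,  v_rel·d = -214 < 0  ⇒  outside

inside=no margin=-53424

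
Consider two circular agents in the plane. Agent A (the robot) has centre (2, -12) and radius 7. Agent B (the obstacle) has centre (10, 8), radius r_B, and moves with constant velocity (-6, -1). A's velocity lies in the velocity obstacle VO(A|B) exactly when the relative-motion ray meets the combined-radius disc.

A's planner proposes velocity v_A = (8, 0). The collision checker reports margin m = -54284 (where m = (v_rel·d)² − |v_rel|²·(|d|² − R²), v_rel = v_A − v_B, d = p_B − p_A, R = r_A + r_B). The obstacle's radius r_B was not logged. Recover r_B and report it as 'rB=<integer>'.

m = -54284
d = (8, 20);  v_rel = (14, 1),  |v_rel|² = 197
v_rel×d = (14)·(20) − (1)·(8) = 272
since m = R²·197 − 272²:  R² = (73984 + -54284) / 197 = 100
R = √100 = 10  ⇒  r_B = 10 − 7 = 3

rB=3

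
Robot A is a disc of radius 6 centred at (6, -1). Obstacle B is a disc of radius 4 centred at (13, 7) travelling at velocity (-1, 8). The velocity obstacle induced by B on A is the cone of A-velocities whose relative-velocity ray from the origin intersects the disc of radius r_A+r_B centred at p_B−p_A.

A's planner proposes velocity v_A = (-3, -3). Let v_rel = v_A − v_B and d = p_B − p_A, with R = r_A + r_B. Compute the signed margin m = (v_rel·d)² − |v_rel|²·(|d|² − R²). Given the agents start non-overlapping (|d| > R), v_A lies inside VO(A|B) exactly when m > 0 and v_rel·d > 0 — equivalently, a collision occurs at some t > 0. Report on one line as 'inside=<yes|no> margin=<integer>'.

d = (7, 8),  |d|² = 113;  R = 6+4 = 10,  c = 113−10² = 13
v_rel = (-2, -11),  |v_rel|² = 125;  v_rel·d = (-2)·(7) + (-11)·(8) = -102
125·t² + 204·t + 13 = 0  ⇒  m = (-102)² − 125·13 = 8779
m = 8779 > 0,  v_rel·d = -102 < 0  ⇒  outside

inside=no margin=8779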